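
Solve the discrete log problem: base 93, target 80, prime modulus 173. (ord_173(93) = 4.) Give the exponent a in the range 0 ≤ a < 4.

3

Successive powers of 93 modulo 173:
  93^0=1  93^1=93  93^2=172  93^3=80
So 93^3 ≡ 80 (mod 173), giving a = 3.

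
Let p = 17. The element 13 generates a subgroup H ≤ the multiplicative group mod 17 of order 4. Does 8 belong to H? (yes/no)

no

⟨13⟩ has order 4; its elements mod 17 are {1, 4, 13, 16}.
8 is not in this set.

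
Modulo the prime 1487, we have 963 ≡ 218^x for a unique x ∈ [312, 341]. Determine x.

324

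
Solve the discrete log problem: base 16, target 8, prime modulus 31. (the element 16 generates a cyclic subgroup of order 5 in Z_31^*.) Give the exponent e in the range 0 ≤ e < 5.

2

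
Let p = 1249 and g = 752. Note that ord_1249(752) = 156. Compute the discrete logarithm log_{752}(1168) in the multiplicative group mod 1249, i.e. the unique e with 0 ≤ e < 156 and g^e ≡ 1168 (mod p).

111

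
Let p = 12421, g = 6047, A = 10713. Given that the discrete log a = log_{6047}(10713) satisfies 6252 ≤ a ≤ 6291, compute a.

6262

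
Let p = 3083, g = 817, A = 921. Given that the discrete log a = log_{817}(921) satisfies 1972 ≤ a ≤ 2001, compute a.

1998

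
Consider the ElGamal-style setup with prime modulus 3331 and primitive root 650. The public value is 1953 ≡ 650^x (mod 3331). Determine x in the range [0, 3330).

135

Baby-step giant-step with m = ceil(sqrt(3330)) = 58.
Baby table (650^j mod 3331 for j=0..57):
  0:1  1:650  2:2794  3:705  4:1903  5:1149  6:706  7:2553
  8:612  9:1411  10:1125  11:1761  12:2117  13:347  14:2373  15:197
  16:1472  17:803  18:2314  19:1819  20:3176  21:2511  22:3291  23:648
  24:1494  25:1779  26:493  27:674  28:1739  29:1141  30:2168  31:187
  32:1634  33:2842  34:1926  35:2775  36:1679  37:2113  38:1078  39:1190
  40:708  41:522  42:2869  43:2821  44:1600  45:728  46:198  47:2122
  48:266  49:3019  50:391  51:994  52:3217  53:2513  54:1260  55:2905
  56:2904  57:2254
Giant step factor: 650^(-58) ≡ 2782 (mod 3331).
Scan 1953·2782^i mod 3331 for i = 0, 1, …:
  i=0: 1953   i=1: 385   i=2: 1819
Match at i=2, j=19: x = 2·58 + 19 = 135.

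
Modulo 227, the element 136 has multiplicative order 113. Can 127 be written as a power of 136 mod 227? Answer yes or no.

no

127 ∈ ⟨136⟩ iff 127^113 ≡ 1 (mod 227), since |⟨136⟩| = 113.
127^113 mod 227 = 226.
Since 226 ≠ 1, 127 does not lie in the subgroup.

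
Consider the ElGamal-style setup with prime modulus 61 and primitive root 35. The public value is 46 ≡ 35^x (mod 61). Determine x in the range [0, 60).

Baby-step giant-step with m = ceil(sqrt(60)) = 8.
Baby table (35^j mod 61 for j=0..7):
  0:1  1:35  2:5  3:53  4:25  5:21  6:3  7:44
Giant step factor: 35^(-8) ≡ 57 (mod 61).
Scan 46·57^i mod 61 for i = 0, 1, …:
  i=0: 46   i=1: 60   i=2: 4   i=3: 45
  i=4: 3
Match at i=4, j=6: x = 4·8 + 6 = 38.

38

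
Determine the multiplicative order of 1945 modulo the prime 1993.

249

The order of 1945 must divide p − 1 = 1992 = 2^3 · 3 · 83.
Divisors: 1, 2, 3, 4, 6, 8, 12, 24, 83, 166, 249, 332, 498, 664, 996, 1992.
Check each in increasing order: 1945^1 ≡ 1945;  1945^2 ≡ 311;  1945^3 ≡ 1016;  1945^4 ≡ 1057;  1945^6 ≡ 1875;  1945^8 ≡ 1169;  1945^12 ≡ 1966;  1945^24 ≡ 729;  1945^83 ≡ 312;  1945^166 ≡ 1680;  1945^249 ≡ 1.
Smallest exponent giving 1 is 249.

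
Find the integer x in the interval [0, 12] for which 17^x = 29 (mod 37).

3

Compute 17^0 mod 37 = 1, then multiply by 17 repeatedly:
  17^0=1  17^1=17  17^2=30  17^3=29
Found 29 at exponent 3.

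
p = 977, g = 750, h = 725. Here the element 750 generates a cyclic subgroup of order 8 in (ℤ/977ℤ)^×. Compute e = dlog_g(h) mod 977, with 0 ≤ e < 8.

2

Successive powers of 750 modulo 977:
  750^0=1  750^1=750  750^2=725
So 750^2 ≡ 725 (mod 977), giving e = 2.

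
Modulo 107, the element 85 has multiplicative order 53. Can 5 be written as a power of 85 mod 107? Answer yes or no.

no

5 ∈ ⟨85⟩ iff 5^53 ≡ 1 (mod 107), since |⟨85⟩| = 53.
5^53 mod 107 = 106.
Since 106 ≠ 1, 5 does not lie in the subgroup.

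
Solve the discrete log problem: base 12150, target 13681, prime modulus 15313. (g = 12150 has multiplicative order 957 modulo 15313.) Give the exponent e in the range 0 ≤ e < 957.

Baby-step giant-step with m = ceil(sqrt(957)) = 31.
Baby table (12150^j mod 15313 for j=0..30):
  0:1  1:12150  2:5180  3:570  4:4024  5:12504  6:3327  7:12043
  8:6735  9:12891  10:4286  11:10700  12:12943  13:8253  14:4426  15:11957
  16:3119  17:11488  18:1205  19:1522  20:9509  21:13078  22:10012  23:14641
  24:12342  25:10404  26:15098  27:6273  28:4149  29:15267  30:7681
Giant step factor: 12150^(-31) ≡ 4222 (mod 15313).
Scan 13681·4222^i mod 15313 for i = 0, 1, …:
  i=0: 13681   i=1: 546   i=2: 8262   i=3: 14463
  i=4: 9855   i=5: 2389   i=6: 10404
Match at i=6, j=25: e = 6·31 + 25 = 211.

211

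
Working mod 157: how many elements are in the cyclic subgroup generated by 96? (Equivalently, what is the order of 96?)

156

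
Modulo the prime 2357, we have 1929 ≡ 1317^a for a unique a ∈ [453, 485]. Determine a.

Compute 1317^453 mod 2357 = 943, then multiply by 1317 repeatedly:
  1317^453=943  1317^454=2149  1317^455=1833  1317^456=493  1317^457=1106
  1317^458=2333  1317^459=1390  1317^460=1598  1317^461=2122  1317^462=1629
  1317^463=523  1317^464=547  1317^465=1514  1317^466=2273  1317^467=151
  1317^468=879  1317^469=356  1317^470=2166  1317^471=652  1317^472=736
  1317^473=585  1317^474=2063  1317^475=1707  1317^476=1898  1317^477=1246
  1317^478=510  1317^479=2282  1317^480=219  1317^481=869  1317^482=1328
  1317^483=82  1317^484=1929
Found 1929 at exponent 484.

484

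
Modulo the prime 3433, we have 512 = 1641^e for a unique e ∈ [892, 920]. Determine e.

906

Compute 1641^892 mod 3433 = 3363, then multiply by 1641 repeatedly:
  1641^892=3363  1641^893=1852  1641^894=927  1641^895=388  1641^896=1603
  1641^897=845  1641^898=3146  1641^899=2787  1641^900=711  1641^901=2964
  1641^902=2796  1641^903=1748  1641^904=1913  1641^905=1471  1641^906=512
Found 512 at exponent 906.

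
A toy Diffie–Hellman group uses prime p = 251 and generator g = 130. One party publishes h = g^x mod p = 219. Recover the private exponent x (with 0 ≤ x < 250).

Baby-step giant-step with m = ceil(sqrt(250)) = 16.
Baby table (130^j mod 251 for j=0..15):
  0:1  1:130  2:83  3:248  4:112  5:2  6:9  7:166
  8:245  9:224  10:4  11:18  12:81  13:239  14:197  15:8
Giant step factor: 130^(-16) ≡ 7 (mod 251).
Scan 219·7^i mod 251 for i = 0, 1, …:
  i=0: 219   i=1: 27   i=2: 189   i=3: 68
  i=4: 225   i=5: 69   i=6: 232   i=7: 118
  i=8: 73   i=9: 9
Match at i=9, j=6: x = 9·16 + 6 = 150.

150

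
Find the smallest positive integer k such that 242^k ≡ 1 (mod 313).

52

The order of 242 must divide p − 1 = 312 = 2^3 · 3 · 13.
Divisors: 1, 2, 3, 4, 6, 8, 12, 13, 24, 26, 39, 52, 78, 104, 156, 312.
Check each in increasing order: 242^1 ≡ 242;  242^2 ≡ 33;  242^3 ≡ 161;  242^4 ≡ 150;  242^6 ≡ 255;  242^8 ≡ 277;  242^12 ≡ 234;  242^13 ≡ 288;  242^24 ≡ 294;  242^26 ≡ 312;  242^39 ≡ 25;  242^52 ≡ 1.
Smallest exponent giving 1 is 52.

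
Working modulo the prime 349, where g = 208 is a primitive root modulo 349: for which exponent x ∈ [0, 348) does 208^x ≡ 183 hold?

211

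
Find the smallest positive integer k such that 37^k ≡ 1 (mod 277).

92

The order of 37 must divide p − 1 = 276 = 2^2 · 3 · 23.
Divisors: 1, 2, 3, 4, 6, 12, 23, 46, 69, 92, 138, 276.
Check each in increasing order: 37^1 ≡ 37;  37^2 ≡ 261;  37^3 ≡ 239;  37^4 ≡ 256;  37^6 ≡ 59;  37^12 ≡ 157;  37^23 ≡ 217;  37^46 ≡ 276;  37^69 ≡ 60;  37^92 ≡ 1.
Smallest exponent giving 1 is 92.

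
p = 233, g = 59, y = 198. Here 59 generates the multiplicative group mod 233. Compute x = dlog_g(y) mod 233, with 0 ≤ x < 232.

63

Baby-step giant-step with m = ceil(sqrt(232)) = 16.
Baby table (59^j mod 233 for j=0..15):
  0:1  1:59  2:219  3:106  4:196  5:147  6:52  7:39
  8:204  9:153  10:173  11:188  12:141  13:164  14:123  15:34
Giant step factor: 59^(-16) ≡ 64 (mod 233).
Scan 198·64^i mod 233 for i = 0, 1, …:
  i=0: 198   i=1: 90   i=2: 168   i=3: 34
Match at i=3, j=15: x = 3·16 + 15 = 63.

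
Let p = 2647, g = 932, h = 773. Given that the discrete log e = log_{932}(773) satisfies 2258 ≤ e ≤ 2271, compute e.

2266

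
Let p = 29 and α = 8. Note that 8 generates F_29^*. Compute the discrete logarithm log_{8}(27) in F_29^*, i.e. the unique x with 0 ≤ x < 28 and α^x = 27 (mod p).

5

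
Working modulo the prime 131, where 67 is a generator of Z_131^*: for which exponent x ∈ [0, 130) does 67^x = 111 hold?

Baby-step giant-step with m = ceil(sqrt(130)) = 12.
Baby table (67^j mod 131 for j=0..11):
  0:1  1:67  2:35  3:118  4:46  5:69  6:38  7:57
  8:20  9:30  10:45  11:2
Giant step factor: 67^(-12) ≡ 44 (mod 131).
Scan 111·44^i mod 131 for i = 0, 1, …:
  i=0: 111   i=1: 37   i=2: 56   i=3: 106
  i=4: 79   i=5: 70   i=6: 67
Match at i=6, j=1: x = 6·12 + 1 = 73.

73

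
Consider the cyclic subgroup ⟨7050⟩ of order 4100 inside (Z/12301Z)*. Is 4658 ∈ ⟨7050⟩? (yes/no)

no

4658 ∈ ⟨7050⟩ iff 4658^4100 ≡ 1 (mod 12301), since |⟨7050⟩| = 4100.
4658^4100 mod 12301 = 2226.
Since 2226 ≠ 1, 4658 does not lie in the subgroup.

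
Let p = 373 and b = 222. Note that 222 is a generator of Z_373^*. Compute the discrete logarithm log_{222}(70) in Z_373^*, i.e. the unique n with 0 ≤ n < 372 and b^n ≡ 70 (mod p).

332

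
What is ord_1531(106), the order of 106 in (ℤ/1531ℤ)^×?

30

The order of 106 must divide p − 1 = 1530 = 2 · 3^2 · 5 · 17.
Divisors: 1, 2, 3, 5, 6, 9, 10, 15, 17, 18, 30, 34, 45, 51, 85, 90, 102, 153, 170, 255, 306, 510, 765, 1530.
Check each in increasing order: 106^1 ≡ 106;  106^2 ≡ 519;  106^3 ≡ 1429;  106^5 ≡ 647;  106^6 ≡ 1218;  106^9 ≡ 1306;  106^10 ≡ 646;  106^15 ≡ 1530;  106^17 ≡ 1012;  106^18 ≡ 102;  106^30 ≡ 1.
Smallest exponent giving 1 is 30.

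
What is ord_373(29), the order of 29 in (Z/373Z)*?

The order of 29 must divide p − 1 = 372 = 2^2 · 3 · 31.
Divisors: 1, 2, 3, 4, 6, 12, 31, 62, 93, 124, 186, 372.
Check each in increasing order: 29^1 ≡ 29;  29^2 ≡ 95;  29^3 ≡ 144;  29^4 ≡ 73;  29^6 ≡ 221;  29^12 ≡ 351;  29^31 ≡ 88;  29^62 ≡ 284;  29^93 ≡ 1.
Smallest exponent giving 1 is 93.

93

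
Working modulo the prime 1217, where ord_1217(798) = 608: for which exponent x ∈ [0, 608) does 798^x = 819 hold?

Baby-step giant-step with m = ceil(sqrt(608)) = 25.
Baby table (798^j mod 1217 for j=0..24):
  0:1  1:798  2:313  3:289  4:609  5:399  6:765  7:753
  8:913  9:808  10:991  11:985  12:1065  13:404  14:1104  15:1101
  16:1141  17:202  18:552  19:1159  20:1179  21:101  22:276  23:1188
  24:1198
Giant step factor: 798^(-25) ≡ 482 (mod 1217).
Scan 819·482^i mod 1217 for i = 0, 1, …:
  i=0: 819   i=1: 450   i=2: 274   i=3: 632
  i=4: 374   i=5: 152   i=6: 244   i=7: 776
  i=8: 413   i=9: 695     …   i=16: 1030
  i=17: 1141
Match at i=17, j=16: x = 17·25 + 16 = 441.

441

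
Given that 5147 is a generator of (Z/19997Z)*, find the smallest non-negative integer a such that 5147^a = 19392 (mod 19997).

11715

Baby-step giant-step with m = ceil(sqrt(19996)) = 142.
Baby table (5147^j mod 19997 for j=0..141):
  0:1  1:5147  2:15581  3:7437  4:3981  5:13279  6:17264  7:11137
  8:10737  9:11628  10:18292  11:3048  12:10408  13:18010  14:11375  15:15906
  16:464  17:8565  18:10667  19:11284  20:7460  21:2380  22:11696  23:8342
  24:2715  25:16199  26:8760  27:14482  28:10035  29:17891  30:18789  31:1491
  32:15326  33:14754  34:10229  35:16559  36:1959  37:4485  38:7757  39:11267
  40:19946  41:17461  42:5249  43:656  44:16936  45:2669  46:19401  47:11926
  48:12329  49:6882  50:6967  51:4528  52:9111  53:1352  54:19785  55:8671
  56:16330  57:3119  58:15899  59:4429  60:19480  61:18599  62:3414  63:14492
  64:1514  65:13725  66:13171  67:1307  68:8137  69:7421  70:1617  71:3947
  72:18254  73:7432  74:18240  75:15362  76:76  77:11229  78:4333  79:5296
  80:2601  81:9354  82:12259  83:6538  84:16132  85:3860  86:10399  87:11681
  88:11125  89:8964  90:4629  91:9036  92:15267  93:11036  94:10812  95:17710
  96:7044  97:907  98:9028  99:14085  100:6370  101:11307  102:5859  103:797
  104:2774  105:19917  106:8177  107:13331  108:4950  109:1472  110:17518  111:18670
  112:8905  113:911  114:9619  115:16418  116:16121  117:7234  118:18981  119:9862
  120:7328  121:2874  122:14695  123:6511  124:17142  125:3110  126:9570  127:4179
  128:12538  129:2767  130:3885  131:19092  132:1266  133:17077  134:8504  135:16652
  136:702  137:13734  138:19500  139:1557  140:15079  141:3256
Giant step factor: 5147^(-142) ≡ 4310 (mod 19997).
Scan 19392·4310^i mod 19997 for i = 0, 1, …:
  i=0: 19392   i=1: 12057   i=2: 13464   i=3: 18543
  i=4: 12318   i=5: 18542   i=6: 8008   i=7: 19655
  i=8: 5758   i=9: 703     …   i=81: 3940
  i=82: 3947
Match at i=82, j=71: a = 82·142 + 71 = 11715.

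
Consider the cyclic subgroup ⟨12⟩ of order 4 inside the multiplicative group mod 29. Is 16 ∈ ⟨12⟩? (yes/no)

16 ∈ ⟨12⟩ iff 16^4 ≡ 1 (mod 29), since |⟨12⟩| = 4.
16^4 mod 29 = 25.
Since 25 ≠ 1, 16 does not lie in the subgroup.

no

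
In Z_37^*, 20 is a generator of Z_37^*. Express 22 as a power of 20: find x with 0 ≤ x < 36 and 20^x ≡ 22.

Successive powers of 20 modulo 37:
  20^0=1  20^1=20  20^2=30  20^3=8  20^4=12  20^5=18
  20^6=27  20^7=22
So 20^7 ≡ 22 (mod 37), giving x = 7.

7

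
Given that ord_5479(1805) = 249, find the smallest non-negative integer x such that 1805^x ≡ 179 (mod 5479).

Baby-step giant-step with m = ceil(sqrt(249)) = 16.
Baby table (1805^j mod 5479 for j=0..15):
  0:1  1:1805  2:3499  3:3887  4:2915  5:1735  6:3166  7:33
  8:4775  9:408  10:2254  11:3052  12:2465  13:377  14:1089  15:4163
Giant step factor: 1805^(-16) ≡ 4646 (mod 5479).
Scan 179·4646^i mod 5479 for i = 0, 1, …:
  i=0: 179   i=1: 4305   i=2: 2680   i=3: 2992
  i=4: 609   i=5: 2250   i=6: 5047   i=7: 3721
  i=8: 1521   i=9: 4135     …   i=14: 3155
  i=15: 1805
Match at i=15, j=1: x = 15·16 + 1 = 241.

241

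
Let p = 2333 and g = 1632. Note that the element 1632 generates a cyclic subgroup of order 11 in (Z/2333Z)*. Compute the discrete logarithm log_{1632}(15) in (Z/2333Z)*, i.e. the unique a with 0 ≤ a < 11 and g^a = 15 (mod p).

3

Successive powers of 1632 modulo 2333:
  1632^0=1  1632^1=1632  1632^2=1471  1632^3=15
So 1632^3 ≡ 15 (mod 2333), giving a = 3.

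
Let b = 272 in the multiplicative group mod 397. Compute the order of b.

The order of 272 must divide p − 1 = 396 = 2^2 · 3^2 · 11.
Divisors: 1, 2, 3, 4, 6, 9, 11, 12, 18, 22, 33, 36, 44, 66, 99, 132, 198, 396.
Check each in increasing order: 272^1 ≡ 272;  272^2 ≡ 142;  272^3 ≡ 115;  272^4 ≡ 314;  272^6 ≡ 124;  272^9 ≡ 365;  272^11 ≡ 220;  272^12 ≡ 290;  272^18 ≡ 230;  272^22 ≡ 363;  272^33 ≡ 63;  272^36 ≡ 99;  272^44 ≡ 362;  272^66 ≡ 396;  272^99 ≡ 334;  272^132 ≡ 1.
Smallest exponent giving 1 is 132.

132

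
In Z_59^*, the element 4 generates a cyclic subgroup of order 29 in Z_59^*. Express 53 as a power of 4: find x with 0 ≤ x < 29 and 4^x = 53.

11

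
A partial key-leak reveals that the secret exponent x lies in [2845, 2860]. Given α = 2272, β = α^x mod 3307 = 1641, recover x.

2854

Compute 2272^2845 mod 3307 = 1163, then multiply by 2272 repeatedly:
  2272^2845=1163  2272^2846=43  2272^2847=1793  2272^2848=2779  2272^2849=825
  2272^2850=2638  2272^2851=1252  2272^2852=524  2272^2853=8  2272^2854=1641
Found 1641 at exponent 2854.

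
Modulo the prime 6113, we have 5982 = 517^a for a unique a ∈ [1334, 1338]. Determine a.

Compute 517^1334 mod 6113 = 2614, then multiply by 517 repeatedly:
  517^1334=2614  517^1335=465  517^1336=1998  517^1337=5982
Found 5982 at exponent 1337.

1337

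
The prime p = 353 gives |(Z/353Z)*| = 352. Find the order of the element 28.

352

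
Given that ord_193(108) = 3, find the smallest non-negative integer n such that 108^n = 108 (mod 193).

1

Successive powers of 108 modulo 193:
  108^0=1  108^1=108
So 108^1 ≡ 108 (mod 193), giving n = 1.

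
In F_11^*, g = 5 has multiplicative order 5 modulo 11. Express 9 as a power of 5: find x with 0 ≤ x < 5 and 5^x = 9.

Successive powers of 5 modulo 11:
  5^0=1  5^1=5  5^2=3  5^3=4  5^4=9
So 5^4 ≡ 9 (mod 11), giving x = 4.

4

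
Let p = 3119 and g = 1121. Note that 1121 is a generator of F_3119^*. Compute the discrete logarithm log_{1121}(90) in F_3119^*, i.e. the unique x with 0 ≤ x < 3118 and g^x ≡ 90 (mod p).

1148

Baby-step giant-step with m = ceil(sqrt(3118)) = 56.
Baby table (1121^j mod 3119 for j=0..55):
  0:1  1:1121  2:2803  3:1330  4:48  5:785  6:427  7:1460
  8:2304  9:252  10:1782  11:1462  12:1427  13:2739  14:1323  15:1558
  16:2997  17:474  18:1124  19:3047  20:382  21:919  22:929  23:2782
  24:2741  25:446  26:926  27:2538  28:570  29:2694  30:782  31:183
  32:2408  33:1433  34:108  35:2546  36:181  37:166  38:2065  39:567
  40:2450  41:1730  42:2431  43:2264  44:2197  45:1946  46:1285  47:2626
  48:2529  49:2957  50:2419  51:1288  52:2870  53:1581  54:709  55:2563
Giant step factor: 1121^(-56) ≡ 125 (mod 3119).
Scan 90·125^i mod 3119 for i = 0, 1, …:
  i=0: 90   i=1: 1893   i=2: 2700   i=3: 648
  i=4: 3025   i=5: 726   i=6: 299   i=7: 3066
  i=8: 2732   i=9: 1529     …   i=19: 2375
  i=20: 570
Match at i=20, j=28: x = 20·56 + 28 = 1148.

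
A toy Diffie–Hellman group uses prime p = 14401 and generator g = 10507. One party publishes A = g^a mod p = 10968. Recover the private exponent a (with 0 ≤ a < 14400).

8383

Baby-step giant-step with m = ceil(sqrt(14400)) = 120.
Baby table (10507^j mod 14401 for j=0..119):
  0:1  1:10507  2:13384  3:14324  4:11818  5:6304  6:5929  7:11678
  8:4226  9:4299  10:8057  11:5821  12:200  13:13255  14:12615  15:13402
  16:1836  17:7913  18:4918  19:2638  20:9942  21:10141  22:12889  23:12120
  24:11198  25:1216  26:2825  27:1814  28:7175  29:12891  30:4332  31:9164
  32:1062  33:12060  34:21  35:4632  36:7445  37:12784  38:3361  39:2775
  40:9301  41:421  42:2340  43:3873  44:10786  45:7033  46:4200  47:4736
  48:5697  49:7823  50:9754  51:7762  52:2471  53:12195  54:7168  55:11347
  56:11451  57:9703  58:4742  59:11135  60:1721  61:9292  62:6665  63:11493
  64:4566  65:5231  66:7901  67:8443  68:441  69:10866  70:12335  71:9246
  72:12977  73:671  74:8108  75:8841  76:5937  77:9328  78:10491  79:3683
  80:1794  81:13050  82:4429  83:5872  84:3220  85:4591  86:8688  87:11278
  88:6518  89:7871  90:10055  91:2149  92:13176  93:3419  94:7339  95:7919
  96:10356  97:10937  98:9480  99:9044  100:7510  101:4491  102:9261  103:12171
  104:14218  105:6953  106:13299  107:14091  108:11857  109:12849  110:9469  111:8675
  112:4296  113:5338  114:8872  115:431  116:6603  117:8104  118:10016  119:10005
Giant step factor: 10507^(-120) ≡ 11548 (mod 14401).
Scan 10968·11548^i mod 14401 for i = 0, 1, …:
  i=0: 10968   i=1: 1669   i=2: 5074   i=3: 11284
  i=4: 7384   i=5: 2111   i=6: 11336   i=7: 3038
  i=8: 1988   i=9: 2230     …   i=68: 12413
  i=69: 12171
Match at i=69, j=103: a = 69·120 + 103 = 8383.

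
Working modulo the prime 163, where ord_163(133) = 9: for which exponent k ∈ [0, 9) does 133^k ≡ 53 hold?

4

Successive powers of 133 modulo 163:
  133^0=1  133^1=133  133^2=85  133^3=58  133^4=53
So 133^4 ≡ 53 (mod 163), giving k = 4.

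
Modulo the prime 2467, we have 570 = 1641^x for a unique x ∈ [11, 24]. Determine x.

Compute 1641^11 mod 2467 = 791, then multiply by 1641 repeatedly:
  1641^11=791  1641^12=389  1641^13=1863  1641^14=570
Found 570 at exponent 14.

14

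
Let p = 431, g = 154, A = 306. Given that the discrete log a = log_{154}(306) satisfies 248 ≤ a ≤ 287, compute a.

259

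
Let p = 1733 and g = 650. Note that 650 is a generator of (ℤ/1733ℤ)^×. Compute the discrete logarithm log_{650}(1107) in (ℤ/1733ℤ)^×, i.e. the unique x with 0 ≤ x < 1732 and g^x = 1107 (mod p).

Baby-step giant-step with m = ceil(sqrt(1732)) = 42.
Baby table (650^j mod 1733 for j=0..41):
  0:1  1:650  2:1381  3:1689  4:861  5:1624  6:203  7:242
  8:1330  9:1466  10:1483  11:402  12:1350  13:602  14:1375  15:1255
  16:1240  17:155  18:236  19:896  20:112  21:14  22:435  23:271
  24:1117  25:1656  26:207  27:1109  28:1655  29:1290  30:1461  31:1699
  32:429  33:1570  34:1496  35:187  36:240  37:30  38:437  39:1571
  40:413  41:1568
Giant step factor: 650^(-42) ≡ 168 (mod 1733).
Scan 1107·168^i mod 1733 for i = 0, 1, …:
  i=0: 1107   i=1: 545   i=2: 1444   i=3: 1705
  i=4: 495   i=5: 1709   i=6: 1167   i=7: 227
  i=8: 10   i=9: 1680     …   i=36: 249
  i=37: 240
Match at i=37, j=36: x = 37·42 + 36 = 1590.

1590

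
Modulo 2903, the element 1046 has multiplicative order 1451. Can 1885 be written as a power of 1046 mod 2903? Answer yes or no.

yes

1885 ∈ ⟨1046⟩ iff 1885^1451 ≡ 1 (mod 2903), since |⟨1046⟩| = 1451.
1885^1451 mod 2903 = 1.
Since 1 = 1, 1885 lies in the subgroup.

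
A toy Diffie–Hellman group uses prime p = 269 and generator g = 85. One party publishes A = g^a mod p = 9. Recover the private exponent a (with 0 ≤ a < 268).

118

Baby-step giant-step with m = ceil(sqrt(268)) = 17.
Baby table (85^j mod 269 for j=0..16):
  0:1  1:85  2:231  3:267  4:99  5:76  6:4  7:71
  8:117  9:261  10:127  11:35  12:16  13:15  14:199  15:237
  16:239
Giant step factor: 85^(-17) ≡ 98 (mod 269).
Scan 9·98^i mod 269 for i = 0, 1, …:
  i=0: 9   i=1: 75   i=2: 87   i=3: 187
  i=4: 34   i=5: 104   i=6: 239
Match at i=6, j=16: a = 6·17 + 16 = 118.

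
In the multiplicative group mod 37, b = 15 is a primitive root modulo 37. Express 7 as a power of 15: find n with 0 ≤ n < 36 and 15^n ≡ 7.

8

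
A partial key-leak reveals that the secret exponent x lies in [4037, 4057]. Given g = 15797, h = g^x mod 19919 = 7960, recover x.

Compute 15797^4037 mod 19919 = 16317, then multiply by 15797 repeatedly:
  15797^4037=16317  15797^4038=7789  15797^4039=3170  15797^4040=124  15797^4041=6766
  15797^4042=17067  15797^4043=3734  15797^4044=5839  15797^4045=13713  15797^4046=5136
  15797^4047=3305  15797^4048=1386  15797^4049=3661  15797^4050=7960
Found 7960 at exponent 4050.

4050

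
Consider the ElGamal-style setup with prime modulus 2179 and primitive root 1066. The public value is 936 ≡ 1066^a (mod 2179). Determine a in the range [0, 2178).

1630

Baby-step giant-step with m = ceil(sqrt(2178)) = 47.
Baby table (1066^j mod 2179 for j=0..46):
  0:1  1:1066  2:1097  3:1458  4:601  5:40  6:1239  7:300
  8:1666  9:71  10:1600  11:1622  12:1105  13:1270  14:661  15:809
  16:1689  17:620  18:683  19:292  20:1854  21:11  22:831  23:1172
  24:785  25:74  26:440  27:555  28:1121  29:894  30:781  31:168
  32:410  33:1260  34:896  35:734  36:183  37:1147  38:283  39:976
  40:1033  41:783  42:121  43:425  44:1997  45:2098  46:814
Giant step factor: 1066^(-47) ≡ 1198 (mod 2179).
Scan 936·1198^i mod 2179 for i = 0, 1, …:
  i=0: 936   i=1: 1322   i=2: 1802   i=3: 1586
  i=4: 2119   i=5: 27   i=6: 1840   i=7: 1351
  i=8: 1680   i=9: 1423     …   i=33: 1510
  i=34: 410
Match at i=34, j=32: a = 34·47 + 32 = 1630.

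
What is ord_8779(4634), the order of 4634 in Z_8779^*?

8778

The order of 4634 must divide p − 1 = 8778 = 2 · 3 · 7 · 11 · 19.
Divisors: 1, 2, 3, 6, 7, 11, 14, 19, 21, 22, 33, 38, 42, 57, 66, 77, 114, 133, 154, 209, 231, 266, 399, 418, 462, 627, 798, 1254, 1463, 2926, 4389, 8778.
Check each in increasing order: 4634^1 ≡ 4634;  4634^2 ≡ 522;  4634^3 ≡ 4723;  4634^6 ≡ 8069;  4634^7 ≡ 1985;  4634^11 ≡ 6550;  4634^14 ≡ 7233;  4634^19 ≡ 8080;  4634^21 ≡ 3840;  4634^22 ≡ 8306;  4634^33 ≡ 837;  4634^38 ≡ 5756;  4634^42 ≡ 5659;  4634^57 ≡ 6117;  4634^66 ≡ 7028;  4634^77 ≡ 5103;  4634^114 ≡ 1591;  4634^133 ≡ 2824;  4634^154 ≡ 2095;  4634^209 ≡ 988;  4634^231 ≡ 6742;  4634^266 ≡ 3644;  4634^399 ≡ 1668;  4634^418 ≡ 1675;  4634^462 ≡ 5681;  4634^627 ≡ 4448;  4634^798 ≡ 8060;  4634^1254 ≡ 5617;  4634^1463 ≡ 1268;  4634^2926 ≡ 1267;  4634^4389 ≡ 8778;  4634^8778 ≡ 1.
Smallest exponent giving 1 is 8778.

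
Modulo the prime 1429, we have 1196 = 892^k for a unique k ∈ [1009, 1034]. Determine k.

1030

Compute 892^1009 mod 1429 = 165, then multiply by 892 repeatedly:
  892^1009=165  892^1010=1422  892^1011=901  892^1012=594  892^1013=1118
  892^1014=1243  892^1015=1281  892^1016=881  892^1017=1331  892^1018=1182
  892^1019=1171  892^1020=1362  892^1021=254  892^1022=786  892^1023=902
  892^1024=57  892^1025=829  892^1026=675  892^1027=491  892^1028=698
  892^1029=1001  892^1030=1196
Found 1196 at exponent 1030.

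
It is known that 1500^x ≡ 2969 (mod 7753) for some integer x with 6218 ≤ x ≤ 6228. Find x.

6227

Compute 1500^6218 mod 7753 = 5651, then multiply by 1500 repeatedly:
  1500^6218=5651  1500^6219=2471  1500^6220=566  1500^6221=3923  1500^6222=7726
  1500^6223=6018  1500^6224=2508  1500^6225=1795  1500^6226=2209  1500^6227=2969
Found 2969 at exponent 6227.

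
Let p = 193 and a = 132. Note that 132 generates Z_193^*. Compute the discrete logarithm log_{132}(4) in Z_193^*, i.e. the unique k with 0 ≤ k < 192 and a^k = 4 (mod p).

Baby-step giant-step with m = ceil(sqrt(192)) = 14.
Baby table (132^j mod 193 for j=0..13):
  0:1  1:132  2:54  3:180  4:21  5:70  6:169  7:113
  8:55  9:119  10:75  11:57  12:190  13:183
Giant step factor: 132^(-14) ≡ 137 (mod 193).
Scan 4·137^i mod 193 for i = 0, 1, …:
  i=0: 4   i=1: 162   i=2: 192   i=3: 56
  i=4: 145   i=5: 179   i=6: 12   i=7: 100
  i=8: 190
Match at i=8, j=12: k = 8·14 + 12 = 124.

124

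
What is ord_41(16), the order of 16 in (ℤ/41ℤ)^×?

5

The order of 16 must divide p − 1 = 40 = 2^3 · 5.
Divisors: 1, 2, 4, 5, 8, 10, 20, 40.
Check each in increasing order: 16^1 ≡ 16;  16^2 ≡ 10;  16^4 ≡ 18;  16^5 ≡ 1.
Smallest exponent giving 1 is 5.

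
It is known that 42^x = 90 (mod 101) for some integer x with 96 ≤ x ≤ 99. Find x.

97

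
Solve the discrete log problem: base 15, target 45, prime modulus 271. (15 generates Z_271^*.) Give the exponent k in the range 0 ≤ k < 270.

262

Baby-step giant-step with m = ceil(sqrt(270)) = 17.
Baby table (15^j mod 271 for j=0..16):
  0:1  1:15  2:225  3:123  4:219  5:33  6:224  7:108
  8:265  9:181  10:5  11:75  12:41  13:73  14:11  15:165
  16:36
Giant step factor: 15^(-17) ≡ 135 (mod 271).
Scan 45·135^i mod 271 for i = 0, 1, …:
  i=0: 45   i=1: 113   i=2: 79   i=3: 96
  i=4: 223   i=5: 24   i=6: 259   i=7: 6
  i=8: 268   i=9: 137     …   i=14: 55
  i=15: 108
Match at i=15, j=7: k = 15·17 + 7 = 262.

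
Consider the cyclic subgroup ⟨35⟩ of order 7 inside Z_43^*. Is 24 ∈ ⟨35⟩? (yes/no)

no

⟨35⟩ has order 7; its elements mod 43 are {1, 4, 11, 16, 21, 35, 41}.
24 is not in this set.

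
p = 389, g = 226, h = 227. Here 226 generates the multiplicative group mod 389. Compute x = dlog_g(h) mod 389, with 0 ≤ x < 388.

335

Baby-step giant-step with m = ceil(sqrt(388)) = 20.
Baby table (226^j mod 389 for j=0..19):
  0:1  1:226  2:117  3:379  4:74  5:386  6:100  7:38
  8:30  9:167  10:9  11:89  12:275  13:299  14:277  15:362
  16:122  17:342  18:270  19:336
Giant step factor: 226^(-20) ≡ 365 (mod 389).
Scan 227·365^i mod 389 for i = 0, 1, …:
  i=0: 227   i=1: 387   i=2: 48   i=3: 15
  i=4: 29   i=5: 82   i=6: 366   i=7: 163
  i=8: 367   i=9: 139     …   i=15: 147
  i=16: 362
Match at i=16, j=15: x = 16·20 + 15 = 335.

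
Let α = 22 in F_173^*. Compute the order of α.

43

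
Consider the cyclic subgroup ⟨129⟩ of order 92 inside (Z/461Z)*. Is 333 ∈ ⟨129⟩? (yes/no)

no

333 ∈ ⟨129⟩ iff 333^92 ≡ 1 (mod 461), since |⟨129⟩| = 92.
333^92 mod 461 = 368.
Since 368 ≠ 1, 333 does not lie in the subgroup.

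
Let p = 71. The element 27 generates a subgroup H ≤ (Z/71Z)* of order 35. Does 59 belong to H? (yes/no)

59 ∈ ⟨27⟩ iff 59^35 ≡ 1 (mod 71), since |⟨27⟩| = 35.
59^35 mod 71 = 70.
Since 70 ≠ 1, 59 does not lie in the subgroup.

no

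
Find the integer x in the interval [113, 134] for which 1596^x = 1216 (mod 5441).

134

Compute 1596^113 mod 5441 = 3360, then multiply by 1596 repeatedly:
  1596^113=3360  1596^114=3175  1596^115=1729  1596^116=897  1596^117=629
  1596^118=2740  1596^119=3917  1596^120=5264  1596^121=440  1596^122=351
  1596^123=5214  1596^124=2255  1596^125=2479  1596^126=877  1596^127=1355
  1596^128=2503  1596^129=1094  1596^130=4904  1596^131=2626  1596^132=1526
  1596^133=3369  1596^134=1216
Found 1216 at exponent 134.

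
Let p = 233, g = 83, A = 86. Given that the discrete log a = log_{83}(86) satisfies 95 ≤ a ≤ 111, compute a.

103

Compute 83^95 mod 233 = 223, then multiply by 83 repeatedly:
  83^95=223  83^96=102  83^97=78  83^98=183  83^99=44
  83^100=157  83^101=216  83^102=220  83^103=86
Found 86 at exponent 103.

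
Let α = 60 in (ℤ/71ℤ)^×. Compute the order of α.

The order of 60 must divide p − 1 = 70 = 2 · 5 · 7.
Divisors: 1, 2, 5, 7, 10, 14, 35, 70.
Check each in increasing order: 60^1 ≡ 60;  60^2 ≡ 50;  60^5 ≡ 48;  60^7 ≡ 57;  60^10 ≡ 32;  60^14 ≡ 54;  60^35 ≡ 1.
Smallest exponent giving 1 is 35.

35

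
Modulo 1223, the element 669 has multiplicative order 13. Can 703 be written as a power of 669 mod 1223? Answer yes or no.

yes

⟨669⟩ has order 13; its elements mod 1223 are {1, 117, 236, 288, 310, 661, 669, 675, 703, 706, 803, 1003, 1166}.
703 is in this set.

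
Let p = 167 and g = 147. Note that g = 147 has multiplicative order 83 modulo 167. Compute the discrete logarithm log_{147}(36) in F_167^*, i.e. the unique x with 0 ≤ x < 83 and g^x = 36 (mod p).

32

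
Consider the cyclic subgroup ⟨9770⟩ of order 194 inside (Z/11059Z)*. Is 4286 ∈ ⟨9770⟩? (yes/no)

yes

4286 ∈ ⟨9770⟩ iff 4286^194 ≡ 1 (mod 11059), since |⟨9770⟩| = 194.
4286^194 mod 11059 = 1.
Since 1 = 1, 4286 lies in the subgroup.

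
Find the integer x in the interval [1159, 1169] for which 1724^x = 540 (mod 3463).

Compute 1724^1159 mod 3463 = 858, then multiply by 1724 repeatedly:
  1724^1159=858  1724^1160=491  1724^1161=1512  1724^1162=2512  1724^1163=1938
  1724^1164=2780  1724^1165=3391  1724^1166=540
Found 540 at exponent 1166.

1166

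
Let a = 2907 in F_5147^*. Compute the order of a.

The order of 2907 must divide p − 1 = 5146 = 2 · 31 · 83.
Divisors: 1, 2, 31, 62, 83, 166, 2573, 5146.
Check each in increasing order: 2907^1 ≡ 2907;  2907^2 ≡ 4422;  2907^31 ≡ 1038;  2907^62 ≡ 1721;  2907^83 ≡ 1901;  2907^166 ≡ 607;  2907^2573 ≡ 5146;  2907^5146 ≡ 1.
Smallest exponent giving 1 is 5146.

5146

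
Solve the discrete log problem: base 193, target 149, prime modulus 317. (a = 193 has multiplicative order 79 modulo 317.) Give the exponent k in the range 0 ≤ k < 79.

Baby-step giant-step with m = ceil(sqrt(79)) = 9.
Baby table (193^j mod 317 for j=0..8):
  0:1  1:193  2:160  3:131  4:240  5:38  6:43  7:57
  8:223
Giant step factor: 193^(-9) ≡ 165 (mod 317).
Scan 149·165^i mod 317 for i = 0, 1, …:
  i=0: 149   i=1: 176   i=2: 193
Match at i=2, j=1: k = 2·9 + 1 = 19.

19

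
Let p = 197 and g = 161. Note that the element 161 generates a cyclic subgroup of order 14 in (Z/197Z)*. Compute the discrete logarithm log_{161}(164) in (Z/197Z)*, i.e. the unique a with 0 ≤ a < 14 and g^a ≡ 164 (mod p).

10

Successive powers of 161 modulo 197:
  161^0=1  161^1=161  161^2=114  161^3=33  161^4=191  161^5=19
  161^6=104  161^7=196  161^8=36  161^9=83  161^10=164
So 161^10 ≡ 164 (mod 197), giving a = 10.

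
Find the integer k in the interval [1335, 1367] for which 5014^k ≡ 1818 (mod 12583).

Compute 5014^1335 mod 12583 = 11182, then multiply by 5014 repeatedly:
  5014^1335=11182  5014^1336=9283  5014^1337=445  5014^1338=4039  5014^1339=5499
  5014^1340=2633  5014^1341=2295  5014^1342=6268  5014^1343=8001  5014^1344=2410
  5014^1345=4060  5014^1346=10129  5014^1347=1818
Found 1818 at exponent 1347.

1347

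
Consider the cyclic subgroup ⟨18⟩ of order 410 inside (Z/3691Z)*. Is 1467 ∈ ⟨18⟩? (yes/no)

1467 ∈ ⟨18⟩ iff 1467^410 ≡ 1 (mod 3691), since |⟨18⟩| = 410.
1467^410 mod 3691 = 1.
Since 1 = 1, 1467 lies in the subgroup.

yes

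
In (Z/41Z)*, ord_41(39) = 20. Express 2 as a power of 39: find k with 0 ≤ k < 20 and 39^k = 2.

Successive powers of 39 modulo 41:
  39^0=1  39^1=39  39^2=4  39^3=33  39^4=16  39^5=9
  39^6=23  39^7=36  39^8=10  39^9=21  39^10=40  39^11=2
So 39^11 ≡ 2 (mod 41), giving k = 11.

11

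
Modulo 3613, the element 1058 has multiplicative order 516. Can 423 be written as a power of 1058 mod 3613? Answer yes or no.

no

423 ∈ ⟨1058⟩ iff 423^516 ≡ 1 (mod 3613), since |⟨1058⟩| = 516.
423^516 mod 3613 = 3177.
Since 3177 ≠ 1, 423 does not lie in the subgroup.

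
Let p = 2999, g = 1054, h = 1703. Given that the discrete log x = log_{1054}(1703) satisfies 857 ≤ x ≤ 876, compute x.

861

Compute 1054^857 mod 2999 = 2978, then multiply by 1054 repeatedly:
  1054^857=2978  1054^858=1858  1054^859=2984  1054^860=2184  1054^861=1703
Found 1703 at exponent 861.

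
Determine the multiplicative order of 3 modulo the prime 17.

16

The order of 3 must divide p − 1 = 16 = 2^4.
Divisors: 1, 2, 4, 8, 16.
Check each in increasing order: 3^1 ≡ 3;  3^2 ≡ 9;  3^4 ≡ 13;  3^8 ≡ 16;  3^16 ≡ 1.
Smallest exponent giving 1 is 16.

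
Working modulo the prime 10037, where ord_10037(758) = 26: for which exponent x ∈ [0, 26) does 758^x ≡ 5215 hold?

Successive powers of 758 modulo 10037:
  758^0=1  758^1=758  758^2=2455  758^3=4045  758^4=4825  758^5=3882
  758^6=1715  758^7=5197  758^8=4822  758^9=1608  758^10=4387  758^11=3099
  758^12=384  758^13=10036  758^14=9279  758^15=7582  758^16=5992  758^17=5212
  758^18=6155  758^19=8322  758^20=4840  758^21=5215
So 758^21 ≡ 5215 (mod 10037), giving x = 21.

21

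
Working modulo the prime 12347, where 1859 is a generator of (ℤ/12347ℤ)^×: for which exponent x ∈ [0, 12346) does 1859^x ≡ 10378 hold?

4730

Baby-step giant-step with m = ceil(sqrt(12346)) = 112.
Baby table (1859^j mod 12347 for j=0..111):
  0:1  1:1859  2:11068  3:5310  4:6037  5:11707  6:7899  7:3658
  8:9372  9:931  10:2149  11:6910  12:4810  13:2562  14:9163  15:7504
  16:10173  17:8350  18:2471  19:505  20:423  21:8496  22:2251  23:11323
  24:10169  25:914  26:7587  27:3959  28:969  29:11056  30:7696  31:9038
  32:9722  33:9537  34:11338  35:1013  36:6423  37:808  38:8085  39:3716
  40:6071  41:831  42:1454  43:11340  44:4731  45:3865  46:11428  47:7812
  48:2436  49:9522  50:8147  51:7851  52:855  53:9029  54:5338  55:8701
  56:589  57:8415  58:12183  59:3799  60:12204  61:5797  62:10039  63:6184
  64:999  65:5091  66:6367  67:7827  68:5627  69:2684  70:1368  71:11977
  72:3602  73:4044  74:10820  75:1117  76:2207  77:3609  78:4710  79:1867
  80:1246  81:7425  82:11476  83:10615  84:2779  85:5115  86:1595  87:1825
  88:9597  89:11755  90:10702  91:4001  92:4965  93:6726  94:8470  95:3305
  96:7536  97:7926  98:4463  99:11880  100:8484  101:4637  102:1977  103:8184
  104:2552  105:2920  106:7947  107:6461  108:9715  109:8871  110:7944  111:884
Giant step factor: 1859^(-112) ≡ 1455 (mod 12347).
Scan 10378·1455^i mod 12347 for i = 0, 1, …:
  i=0: 10378   i=1: 11956   i=2: 11404   i=3: 10799
  i=4: 7161   i=5: 10734   i=6: 11362   i=7: 11424
  i=8: 2858   i=9: 9798     …   i=41: 5555
  i=42: 7587
Match at i=42, j=26: x = 42·112 + 26 = 4730.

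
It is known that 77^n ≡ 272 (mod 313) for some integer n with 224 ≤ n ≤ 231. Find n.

227

Compute 77^224 mod 313 = 26, then multiply by 77 repeatedly:
  77^224=26  77^225=124  77^226=158  77^227=272
Found 272 at exponent 227.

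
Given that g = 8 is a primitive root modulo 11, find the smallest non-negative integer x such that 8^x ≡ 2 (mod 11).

Successive powers of 8 modulo 11:
  8^0=1  8^1=8  8^2=9  8^3=6  8^4=4  8^5=10
  8^6=3  8^7=2
So 8^7 ≡ 2 (mod 11), giving x = 7.

7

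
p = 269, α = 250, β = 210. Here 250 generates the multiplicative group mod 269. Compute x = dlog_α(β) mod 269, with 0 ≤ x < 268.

Baby-step giant-step with m = ceil(sqrt(268)) = 17.
Baby table (250^j mod 269 for j=0..16):
  0:1  1:250  2:92  3:135  4:125  5:46  6:202  7:197
  8:23  9:101  10:233  11:146  12:185  13:251  14:73  15:227
  16:260
Giant step factor: 250^(-17) ≡ 129 (mod 269).
Scan 210·129^i mod 269 for i = 0, 1, …:
  i=0: 210   i=1: 190   i=2: 31   i=3: 233
Match at i=3, j=10: x = 3·17 + 10 = 61.

61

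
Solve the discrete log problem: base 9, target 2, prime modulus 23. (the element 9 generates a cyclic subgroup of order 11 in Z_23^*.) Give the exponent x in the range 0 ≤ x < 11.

9

Successive powers of 9 modulo 23:
  9^0=1  9^1=9  9^2=12  9^3=16  9^4=6  9^5=8
  9^6=3  9^7=4  9^8=13  9^9=2
So 9^9 ≡ 2 (mod 23), giving x = 9.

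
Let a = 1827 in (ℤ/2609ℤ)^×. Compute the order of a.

2608

The order of 1827 must divide p − 1 = 2608 = 2^4 · 163.
Divisors: 1, 2, 4, 8, 16, 163, 326, 652, 1304, 2608.
Check each in increasing order: 1827^1 ≡ 1827;  1827^2 ≡ 1018;  1827^4 ≡ 551;  1827^8 ≡ 957;  1827^16 ≡ 90;  1827^163 ≡ 2037;  1827^326 ≡ 1059;  1827^652 ≡ 2220;  1827^1304 ≡ 2608;  1827^2608 ≡ 1.
Smallest exponent giving 1 is 2608.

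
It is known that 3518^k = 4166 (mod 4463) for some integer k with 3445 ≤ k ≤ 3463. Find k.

3457

Compute 3518^3445 mod 4463 = 3322, then multiply by 3518 repeatedly:
  3518^3445=3322  3518^3446=2662  3518^3447=1542  3518^3448=2211  3518^3449=3752
  3518^3450=2445  3518^3451=1309  3518^3452=3709  3518^3453=2913  3518^3454=886
  3518^3455=1774  3518^3456=1658  3518^3457=4166
Found 4166 at exponent 3457.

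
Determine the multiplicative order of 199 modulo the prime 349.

348

The order of 199 must divide p − 1 = 348 = 2^2 · 3 · 29.
Divisors: 1, 2, 3, 4, 6, 12, 29, 58, 87, 116, 174, 348.
Check each in increasing order: 199^1 ≡ 199;  199^2 ≡ 164;  199^3 ≡ 179;  199^4 ≡ 23;  199^6 ≡ 282;  199^12 ≡ 301;  199^29 ≡ 24;  199^58 ≡ 227;  199^87 ≡ 213;  199^116 ≡ 226;  199^174 ≡ 348;  199^348 ≡ 1.
Smallest exponent giving 1 is 348.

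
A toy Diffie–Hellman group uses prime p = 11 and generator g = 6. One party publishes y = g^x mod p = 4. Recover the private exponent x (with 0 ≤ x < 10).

Successive powers of 6 modulo 11:
  6^0=1  6^1=6  6^2=3  6^3=7  6^4=9  6^5=10
  6^6=5  6^7=8  6^8=4
So 6^8 ≡ 4 (mod 11), giving x = 8.

8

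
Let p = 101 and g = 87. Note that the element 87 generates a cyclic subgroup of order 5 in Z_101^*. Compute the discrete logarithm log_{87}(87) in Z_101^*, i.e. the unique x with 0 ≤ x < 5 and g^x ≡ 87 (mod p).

1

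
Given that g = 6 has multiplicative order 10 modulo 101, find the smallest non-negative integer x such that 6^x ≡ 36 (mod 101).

Successive powers of 6 modulo 101:
  6^0=1  6^1=6  6^2=36
So 6^2 ≡ 36 (mod 101), giving x = 2.

2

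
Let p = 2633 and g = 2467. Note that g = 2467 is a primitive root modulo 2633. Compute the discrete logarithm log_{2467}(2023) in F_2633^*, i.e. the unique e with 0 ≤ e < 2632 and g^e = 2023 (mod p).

1804

Baby-step giant-step with m = ceil(sqrt(2632)) = 52.
Baby table (2467^j mod 2633 for j=0..51):
  0:1  1:2467  2:1226  3:1858  4:2266  5:363  6:301  7:61
  8:406  9:1062  10:119  11:1310  12:1079  13:2563  14:1088  15:1069
  16:1590  17:1993  18:920  19:2627  20:996  21:543  22:2017  23:2202
  24:455  25:827  26:2267  27:197  28:1527  29:1919  30:39  31:1425
  32:420  33:1371  34:1485  35:992  36:1207  37:2379  38:36  39:1923
  40:2008  41:1063  42:2586  43:2536  44:304  45:2196  46:1451  47:1370
  48:1651  49:2399  50:1982  51:113
Giant step factor: 2467^(-52) ≡ 620 (mod 2633).
Scan 2023·620^i mod 2633 for i = 0, 1, …:
  i=0: 2023   i=1: 952   i=2: 448   i=3: 1295
  i=4: 2468   i=5: 387   i=6: 337   i=7: 933
  i=8: 1833   i=9: 1637     …   i=33: 261
  i=34: 1207
Match at i=34, j=36: e = 34·52 + 36 = 1804.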